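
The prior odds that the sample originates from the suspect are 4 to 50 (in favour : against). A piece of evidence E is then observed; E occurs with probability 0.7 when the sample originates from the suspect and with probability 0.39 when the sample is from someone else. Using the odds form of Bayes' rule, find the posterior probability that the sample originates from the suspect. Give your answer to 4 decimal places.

Posterior probability ≈ 0.1256

Prior odds = 4/50 = 0.080000.
Likelihood ratio for E = 0.7/0.39 = 1.7949.
Posterior odds = prior odds × LR = 0.14359.
Posterior probability = odds/(1+odds) = 0.14359/1.1436 = 0.1256.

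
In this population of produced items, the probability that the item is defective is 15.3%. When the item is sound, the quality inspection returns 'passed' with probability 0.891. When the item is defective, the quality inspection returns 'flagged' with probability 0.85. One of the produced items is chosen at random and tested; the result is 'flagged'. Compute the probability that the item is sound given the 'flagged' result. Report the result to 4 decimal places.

Let H be the event that the item is defective. P(H) = 0.153, so P(¬H) = 0.847. With E the 'flagged' result, P(E|H) = 0.85 and P(E|¬H) = 0.109.
P(E) = 0.85·0.153 + 0.109·0.847 = 0.13005 + 0.092323 = 0.22237.
By Bayes' theorem, P(H|E) = 0.13005 / 0.22237 = 0.5848. Hence P(¬H|E) = 1 − 0.5848 = 0.4152.

P(¬H | E) ≈ 0.4152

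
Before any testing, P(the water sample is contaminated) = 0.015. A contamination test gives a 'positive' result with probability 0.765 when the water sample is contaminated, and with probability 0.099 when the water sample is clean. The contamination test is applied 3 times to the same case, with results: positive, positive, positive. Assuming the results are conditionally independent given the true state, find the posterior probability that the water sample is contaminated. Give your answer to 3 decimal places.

Posterior P(H) ≈ 0.875

Let H be the event that the water sample is contaminated; start with P(H) = 0.015. P('positive'|H) = 0.765, P('positive'|¬H) = 0.099.
Update on result 1 ('positive'): P(H) ← 0.765·0.0150 / (0.765·0.0150 + 0.099·0.9850) = 0.011475/0.10899 = 0.1053.
Update on result 2 ('positive'): P(H) ← 0.765·0.1053 / (0.765·0.1053 + 0.099·0.8947) = 0.080543/0.16912 = 0.4762.
Update on result 3 ('positive'): P(H) ← 0.765·0.4762 / (0.765·0.4762 + 0.099·0.5238) = 0.36433/0.41618 = 0.8754.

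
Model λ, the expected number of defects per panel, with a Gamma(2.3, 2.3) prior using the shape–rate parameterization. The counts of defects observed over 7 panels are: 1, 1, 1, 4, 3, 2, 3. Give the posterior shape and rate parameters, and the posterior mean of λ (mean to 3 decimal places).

The Poisson likelihood adds the total count to the shape and the number of exposure periods to the rate. Here ∑xᵢ = 15 and n = 7, so shape 2.3→17.3 and rate 2.3→9.3.
Posterior mean = shape/rate = 17.3/9.3 = 1.860.

Posterior: Gamma(shape=17.3, rate=9.3); mean ≈ 1.860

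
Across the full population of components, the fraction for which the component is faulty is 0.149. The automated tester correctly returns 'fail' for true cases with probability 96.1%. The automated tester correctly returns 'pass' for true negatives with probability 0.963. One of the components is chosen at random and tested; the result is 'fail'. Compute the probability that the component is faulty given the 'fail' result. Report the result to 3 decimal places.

P(H | E) ≈ 0.820

Let H be the event that the component is faulty. P(H) = 0.149, so P(¬H) = 0.851. With E the 'fail' result, P(E|H) = 0.961 and P(E|¬H) = 0.037.
P(E) = 0.961·0.149 + 0.037·0.851 = 0.14319 + 0.031487 = 0.17468.
By Bayes' theorem, P(H|E) = 0.14319 / 0.17468 = 0.820.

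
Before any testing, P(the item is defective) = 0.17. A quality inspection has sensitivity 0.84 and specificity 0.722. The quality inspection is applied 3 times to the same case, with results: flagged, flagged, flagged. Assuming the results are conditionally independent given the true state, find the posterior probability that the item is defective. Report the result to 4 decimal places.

Posterior P(H) ≈ 0.8496

Let H be the event that the item is defective; start with P(H) = 0.17. P('flagged'|H) = 0.84, P('flagged'|¬H) = 0.278.
Update on result 1 ('flagged'): P(H) ← 0.84·0.1700 / (0.84·0.1700 + 0.278·0.8300) = 0.14280/0.37354 = 0.3823.
Update on result 2 ('flagged'): P(H) ← 0.84·0.3823 / (0.84·0.3823 + 0.278·0.6177) = 0.32112/0.49285 = 0.6516.
Update on result 3 ('flagged'): P(H) ← 0.84·0.6516 / (0.84·0.6516 + 0.278·0.3484) = 0.54732/0.64418 = 0.8496.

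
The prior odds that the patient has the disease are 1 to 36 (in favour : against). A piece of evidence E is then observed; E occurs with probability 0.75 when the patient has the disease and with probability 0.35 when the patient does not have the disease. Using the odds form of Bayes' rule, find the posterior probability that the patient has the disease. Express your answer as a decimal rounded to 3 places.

Posterior probability ≈ 0.056

Prior odds = 1/36 = 0.027778.
Likelihood ratio for E = 0.75/0.35 = 2.1429.
Posterior odds = prior odds × LR = 0.059524.
Posterior probability = odds/(1+odds) = 0.059524/1.0595 = 0.056.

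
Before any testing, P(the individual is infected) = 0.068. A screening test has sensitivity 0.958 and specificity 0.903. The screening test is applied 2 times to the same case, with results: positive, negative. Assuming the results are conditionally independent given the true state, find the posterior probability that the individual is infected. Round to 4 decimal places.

Let H be the event that the individual is infected; start with P(H) = 0.068. P('positive'|H) = 0.958, P('positive'|¬H) = 0.097.
Update on result 1 ('positive'): P(H) ← 0.958·0.0680 / (0.958·0.0680 + 0.097·0.9320) = 0.065144/0.15555 = 0.4188.
Update on result 2 ('negative'): P(H) ← 0.042·0.4188 / (0.042·0.4188 + 0.903·0.5812) = 0.017590/0.54241 = 0.0324.

Posterior P(H) ≈ 0.0324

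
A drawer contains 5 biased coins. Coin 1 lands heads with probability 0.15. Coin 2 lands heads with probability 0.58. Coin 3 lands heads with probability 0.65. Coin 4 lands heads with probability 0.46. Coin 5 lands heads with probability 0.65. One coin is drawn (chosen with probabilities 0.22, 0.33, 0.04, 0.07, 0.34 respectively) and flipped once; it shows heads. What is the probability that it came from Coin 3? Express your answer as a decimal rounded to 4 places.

Posterior probability ≈ 0.0516

P(heads|C1) = 0.15; P(heads|C2) = 0.58; P(heads|C3) = 0.65; P(heads|C4) = 0.46; P(heads|C5) = 0.65.
Prior × likelihood for each source: 0.22·0.15=0.03300, 0.33·0.58=0.1914, 0.04·0.65=0.02600, 0.07·0.46=0.03220, 0.34·0.65=0.2210. Summing gives P(heads) = 0.50360.
P(Coin 3 | heads) = 0.02600 / 0.50360 = 0.0516.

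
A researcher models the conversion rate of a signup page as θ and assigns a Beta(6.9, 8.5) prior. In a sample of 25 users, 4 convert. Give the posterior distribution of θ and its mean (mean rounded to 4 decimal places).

Posterior: Beta(10.9, 29.5); mean ≈ 0.2698

Observing 4 successes and 21 failures updates Beta(6.9, 8.5) by adding the success and failure counts to the two shape parameters: α = 6.9+4 = 10.9, β = 8.5+21 = 29.5.
E[θ | data] = 10.9/(10.9+29.5) = 0.2698.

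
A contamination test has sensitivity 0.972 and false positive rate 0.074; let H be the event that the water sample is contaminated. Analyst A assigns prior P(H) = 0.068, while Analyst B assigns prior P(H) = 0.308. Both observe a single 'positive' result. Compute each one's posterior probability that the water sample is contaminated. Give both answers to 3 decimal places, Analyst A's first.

Analyst A: 0.489; Analyst B: 0.854

P('+'|H) = 0.972, P('+'|¬H) = 0.074.
Analyst A: numerator 0.972·0.068 = 0.066096; evidence = 0.066096+0.074·0.932 = 0.13506; posterior = 0.489.
Analyst B: numerator 0.972·0.308 = 0.29938; evidence = 0.29938+0.074·0.692 = 0.35058; posterior = 0.854.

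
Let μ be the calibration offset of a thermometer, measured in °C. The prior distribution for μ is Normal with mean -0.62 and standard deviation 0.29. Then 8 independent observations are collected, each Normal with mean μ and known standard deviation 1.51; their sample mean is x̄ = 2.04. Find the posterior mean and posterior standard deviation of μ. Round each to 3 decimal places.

Posterior mean ≈ -0.014; posterior SD ≈ 0.255

Prior precision 1/τ₀² = 1/0.29² = 11.8906; data precision n/σ² = 8/1.51² = 3.50862.
Posterior precision = 11.8906 + 3.50862 = 15.3992, giving posterior SD = 1/√15.3992 = 0.255.
Posterior mean = (11.8906·-0.62 + 3.50862·2.04) / 15.3992 = -0.014.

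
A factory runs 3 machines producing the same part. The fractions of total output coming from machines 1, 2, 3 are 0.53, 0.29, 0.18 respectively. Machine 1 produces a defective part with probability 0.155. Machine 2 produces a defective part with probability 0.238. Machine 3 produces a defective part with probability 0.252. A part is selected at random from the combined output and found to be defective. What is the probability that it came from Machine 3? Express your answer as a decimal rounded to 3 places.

P(defective|M1) = 0.155; P(defective|M2) = 0.238; P(defective|M3) = 0.252.
Prior × likelihood for each source: 0.53·0.155=0.08215, 0.29·0.238=0.06902, 0.18·0.252=0.04536. Summing gives P(defective) = 0.19653.
P(Machine 3 | defective) = 0.04536 / 0.19653 = 0.231.

Posterior probability ≈ 0.231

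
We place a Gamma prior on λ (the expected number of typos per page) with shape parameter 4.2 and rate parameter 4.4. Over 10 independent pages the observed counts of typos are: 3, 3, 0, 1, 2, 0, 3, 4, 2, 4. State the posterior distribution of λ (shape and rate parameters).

Posterior: Gamma(shape=26.2, rate=14.4)

The Poisson likelihood adds the total count to the shape and the number of exposure periods to the rate. Here ∑xᵢ = 22 and n = 10, so shape 4.2→26.2 and rate 4.4→14.4.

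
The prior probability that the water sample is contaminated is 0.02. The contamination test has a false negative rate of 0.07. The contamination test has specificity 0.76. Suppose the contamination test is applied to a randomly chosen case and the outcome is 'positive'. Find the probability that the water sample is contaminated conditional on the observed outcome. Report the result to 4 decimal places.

Let H be the event that the water sample is contaminated. P(H) = 0.02, so P(¬H) = 0.98. With E the 'positive' result, P(E|H) = 0.93 and P(E|¬H) = 0.24.
P(E) = 0.93·0.02 + 0.24·0.98 = 0.018600 + 0.23520 = 0.25380.
By Bayes' theorem, P(H|E) = 0.018600 / 0.25380 = 0.0733.

P(H | E) ≈ 0.0733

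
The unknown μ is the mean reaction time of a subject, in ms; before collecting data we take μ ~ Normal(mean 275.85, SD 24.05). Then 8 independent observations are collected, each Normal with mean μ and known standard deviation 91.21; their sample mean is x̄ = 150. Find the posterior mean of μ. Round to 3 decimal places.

Posterior mean ≈ 230.870

With known σ, the Normal prior is conjugate. Weight on the data is w = (n/σ²)/(n/σ² + 1/τ₀²) = 0.00096162/(0.00096162+0.00172890) = 0.35741.
Posterior mean = w·x̄ + (1−w)·μ₀ = 0.35741·150 + 0.64259·275.85 = 230.870.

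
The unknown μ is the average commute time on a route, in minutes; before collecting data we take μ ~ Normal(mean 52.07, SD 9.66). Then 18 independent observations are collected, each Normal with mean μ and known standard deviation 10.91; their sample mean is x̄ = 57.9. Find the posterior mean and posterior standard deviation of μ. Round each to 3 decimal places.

Posterior mean ≈ 57.514; posterior SD ≈ 2.485

With known σ, the Normal prior is conjugate. Weight on the data is w = (n/σ²)/(n/σ² + 1/τ₀²) = 0.151225/(0.151225+0.0107163) = 0.93383.
Posterior mean = w·x̄ + (1−w)·μ₀ = 0.93383·57.9 + 0.066174·52.07 = 57.514. Posterior variance = 1/(0.151225+0.0107163) = 6.17508, so SD = 2.485.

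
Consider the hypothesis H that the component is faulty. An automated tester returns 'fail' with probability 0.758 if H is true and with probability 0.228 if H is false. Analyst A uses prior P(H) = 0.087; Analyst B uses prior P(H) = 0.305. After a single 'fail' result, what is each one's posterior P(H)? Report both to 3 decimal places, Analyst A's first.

The likelihood ratio for a 'fail' result is 0.758/0.228 = 3.3246.
Analyst A: prior odds 0.087/0.913 = 0.095290; posterior odds 0.31680; posterior probability 0.241.
Analyst B: prior odds 0.305/0.695 = 0.43885; posterior odds 1.4590; posterior probability 0.593.

Analyst A: 0.241; Analyst B: 0.593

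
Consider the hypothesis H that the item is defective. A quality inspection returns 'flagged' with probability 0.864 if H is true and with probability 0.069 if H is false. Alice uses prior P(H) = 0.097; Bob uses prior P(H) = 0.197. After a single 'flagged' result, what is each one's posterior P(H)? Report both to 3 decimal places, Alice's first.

Alice: 0.574; Bob: 0.754

The likelihood ratio for a 'flagged' result is 0.864/0.069 = 12.522.
Alice: prior odds 0.097/0.903 = 0.10742; posterior odds 1.3451; posterior probability 0.574.
Bob: prior odds 0.197/0.803 = 0.24533; posterior odds 3.0720; posterior probability 0.754.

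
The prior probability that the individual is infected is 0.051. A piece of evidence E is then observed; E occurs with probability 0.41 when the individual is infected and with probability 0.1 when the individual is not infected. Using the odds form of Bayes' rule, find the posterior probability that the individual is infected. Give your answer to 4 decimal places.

Posterior probability ≈ 0.1806

Prior odds = 0.051/(1−0.051) = 0.053741.
Likelihood ratio for E = 0.41/0.1 = 4.1000.
Posterior odds = prior odds × LR = 0.22034.
Posterior probability = odds/(1+odds) = 0.22034/1.2203 = 0.1806.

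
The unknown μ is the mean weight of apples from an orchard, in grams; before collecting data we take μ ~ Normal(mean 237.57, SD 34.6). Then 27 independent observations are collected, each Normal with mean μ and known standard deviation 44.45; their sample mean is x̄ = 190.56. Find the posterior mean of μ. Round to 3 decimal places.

Prior precision 1/τ₀² = 1/34.6² = 0.00083531; data precision n/σ² = 27/44.45² = 0.0136653.
Posterior precision = 0.00083531 + 0.0136653 = 0.0145006.
Posterior mean = (0.00083531·237.57 + 0.0136653·190.56) / 0.0145006 = 193.268.

Posterior mean ≈ 193.268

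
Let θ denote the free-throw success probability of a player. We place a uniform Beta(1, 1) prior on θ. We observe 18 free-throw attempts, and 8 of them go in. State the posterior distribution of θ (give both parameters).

Posterior: Beta(9, 11)

Observing 8 successes and 10 failures updates Beta(1, 1) by adding the success and failure counts to the two shape parameters: α = 1+8 = 9, β = 1+10 = 11.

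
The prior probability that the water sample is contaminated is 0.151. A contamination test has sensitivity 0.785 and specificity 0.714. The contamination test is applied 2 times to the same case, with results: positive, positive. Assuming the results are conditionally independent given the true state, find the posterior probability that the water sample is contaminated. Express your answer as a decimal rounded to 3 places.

Posterior P(H) ≈ 0.573

Let H be the event that the water sample is contaminated; start with P(H) = 0.151. P('positive'|H) = 0.785, P('positive'|¬H) = 0.286.
Update on result 1 ('positive'): P(H) ← 0.785·0.1510 / (0.785·0.1510 + 0.286·0.8490) = 0.11854/0.36135 = 0.3280.
Update on result 2 ('positive'): P(H) ← 0.785·0.3280 / (0.785·0.3280 + 0.286·0.6720) = 0.25751/0.44969 = 0.5726.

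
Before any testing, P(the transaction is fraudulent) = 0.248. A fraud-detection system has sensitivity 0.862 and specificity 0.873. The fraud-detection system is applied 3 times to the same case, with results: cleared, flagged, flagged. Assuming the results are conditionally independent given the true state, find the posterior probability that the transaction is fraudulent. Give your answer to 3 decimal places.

Posterior P(H) ≈ 0.706

With H the event that the transaction is fraudulent, the joint likelihood of the observed sequence is P(data|H) = 0.138·0.862·0.862 = 0.10254 and P(data|¬H) = 0.873·0.127·0.127 = 0.014081.
Bayes: P(H|data) = 0.248·0.10254 / (0.248·0.10254 + 0.752·0.014081) = 0.025430/0.036019 = 0.7060.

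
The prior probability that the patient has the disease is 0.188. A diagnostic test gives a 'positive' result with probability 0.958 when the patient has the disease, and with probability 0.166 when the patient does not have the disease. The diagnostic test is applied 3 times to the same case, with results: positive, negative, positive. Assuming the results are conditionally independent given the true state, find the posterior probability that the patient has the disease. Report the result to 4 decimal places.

With H the event that the patient has the disease, the joint likelihood of the observed sequence is P(data|H) = 0.958·0.042·0.958 = 0.038546 and P(data|¬H) = 0.166·0.834·0.166 = 0.022982.
Bayes: P(H|data) = 0.188·0.038546 / (0.188·0.038546 + 0.812·0.022982) = 0.0072467/0.025908 = 0.2797.

Posterior P(H) ≈ 0.2797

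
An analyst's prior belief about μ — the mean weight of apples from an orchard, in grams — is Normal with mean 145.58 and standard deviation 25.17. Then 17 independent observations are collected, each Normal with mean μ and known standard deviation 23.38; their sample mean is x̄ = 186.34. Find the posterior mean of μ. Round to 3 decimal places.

Posterior mean ≈ 184.371

With known σ, the Normal prior is conjugate. Weight on the data is w = (n/σ²)/(n/σ² + 1/τ₀²) = 0.0311000/(0.0311000+0.00157846) = 0.95170.
Posterior mean = w·x̄ + (1−w)·μ₀ = 0.95170·186.34 + 0.048303·145.58 = 184.371.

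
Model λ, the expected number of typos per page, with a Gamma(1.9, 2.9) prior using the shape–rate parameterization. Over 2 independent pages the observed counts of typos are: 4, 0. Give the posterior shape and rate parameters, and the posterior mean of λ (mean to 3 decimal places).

The Poisson likelihood adds the total count to the shape and the number of exposure periods to the rate. Here ∑xᵢ = 4 and n = 2, so shape 1.9→5.9 and rate 2.9→4.9.
Posterior mean = shape/rate = 5.9/4.9 = 1.204.

Posterior: Gamma(shape=5.9, rate=4.9); mean ≈ 1.204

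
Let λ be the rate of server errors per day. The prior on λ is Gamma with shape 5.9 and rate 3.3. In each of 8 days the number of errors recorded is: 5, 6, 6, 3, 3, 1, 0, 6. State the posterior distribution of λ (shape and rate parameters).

Posterior: Gamma(shape=35.9, rate=11.3)

The Poisson likelihood adds the total count to the shape and the number of exposure periods to the rate. Here ∑xᵢ = 30 and n = 8, so shape 5.9→35.9 and rate 3.3→11.3.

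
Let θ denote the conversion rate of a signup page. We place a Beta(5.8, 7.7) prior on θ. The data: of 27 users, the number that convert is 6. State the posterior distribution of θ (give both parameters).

Posterior: Beta(11.8, 28.7)

Observing 6 successes and 21 failures updates Beta(5.8, 7.7) by adding the success and failure counts to the two shape parameters: α = 5.8+6 = 11.8, β = 7.7+21 = 28.7.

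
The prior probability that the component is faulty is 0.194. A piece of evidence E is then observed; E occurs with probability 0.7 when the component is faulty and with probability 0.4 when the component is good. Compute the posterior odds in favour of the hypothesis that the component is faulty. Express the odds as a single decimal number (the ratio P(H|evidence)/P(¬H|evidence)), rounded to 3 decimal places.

Prior odds = 0.194/(1−0.194) = 0.24069.
Likelihood ratio for E = 0.7/0.4 = 1.7500.
Posterior odds = prior odds × LR = 0.42122.

Posterior odds ≈ 0.421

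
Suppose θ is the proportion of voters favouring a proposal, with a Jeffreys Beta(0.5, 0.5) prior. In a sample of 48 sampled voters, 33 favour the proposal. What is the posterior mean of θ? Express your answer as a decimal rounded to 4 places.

The binomial likelihood is conjugate to the Beta prior: with 33 successes and 15 failures, the posterior is Beta(0.5+33, 0.5+15) = Beta(33.5, 15.5).
Posterior mean = α/(α+β) = 33.5/49 = 0.6837.

Posterior mean ≈ 0.6837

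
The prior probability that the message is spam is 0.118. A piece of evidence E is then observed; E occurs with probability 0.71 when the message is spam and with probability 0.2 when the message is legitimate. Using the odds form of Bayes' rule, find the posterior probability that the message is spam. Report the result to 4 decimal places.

Posterior probability ≈ 0.3220

Prior odds = 0.118/(1−0.118) = 0.13379. In log-odds, ln(0.13379) = -2.0115.
Add log likelihood ratio: ln(3.5500) = 1.2669.
Posterior log-odds = -0.74456, so posterior odds = exp(-0.74456) = 0.47494. Converting, P(H|E) = 0.47494/1.4749 = 0.3220.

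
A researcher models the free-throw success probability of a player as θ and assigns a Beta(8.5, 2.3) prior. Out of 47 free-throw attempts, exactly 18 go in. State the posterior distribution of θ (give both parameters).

The binomial likelihood is conjugate to the Beta prior: with 18 successes and 29 failures, the posterior is Beta(8.5+18, 2.3+29) = Beta(26.5, 31.3).

Posterior: Beta(26.5, 31.3)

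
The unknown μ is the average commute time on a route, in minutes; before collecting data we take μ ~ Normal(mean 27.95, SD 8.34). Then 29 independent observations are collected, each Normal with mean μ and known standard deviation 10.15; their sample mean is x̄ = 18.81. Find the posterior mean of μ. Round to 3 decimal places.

Posterior mean ≈ 19.254

Prior precision 1/τ₀² = 1/8.34² = 0.0143770; data precision n/σ² = 29/10.15² = 0.281492.
Posterior precision = 0.0143770 + 0.281492 = 0.295869.
Posterior mean = (0.0143770·27.95 + 0.281492·18.81) / 0.295869 = 19.254.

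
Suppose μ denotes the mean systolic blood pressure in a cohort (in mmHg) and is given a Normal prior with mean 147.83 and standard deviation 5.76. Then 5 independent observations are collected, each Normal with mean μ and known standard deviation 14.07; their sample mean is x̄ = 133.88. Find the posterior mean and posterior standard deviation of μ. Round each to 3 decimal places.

Posterior mean ≈ 141.470; posterior SD ≈ 4.249

With known σ, the Normal prior is conjugate. Weight on the data is w = (n/σ²)/(n/σ² + 1/τ₀²) = 0.0252570/(0.0252570+0.0301408) = 0.45592.
Posterior mean = w·x̄ + (1−w)·μ₀ = 0.45592·133.88 + 0.54408·147.83 = 141.470. Posterior variance = 1/(0.0252570+0.0301408) = 18.0513, so SD = 4.249.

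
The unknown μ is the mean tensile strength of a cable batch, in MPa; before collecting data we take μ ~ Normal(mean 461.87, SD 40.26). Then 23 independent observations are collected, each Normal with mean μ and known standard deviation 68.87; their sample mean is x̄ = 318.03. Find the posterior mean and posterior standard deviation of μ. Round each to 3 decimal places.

Posterior mean ≈ 334.265; posterior SD ≈ 13.526

Prior precision 1/τ₀² = 1/40.26² = 0.00061695; data precision n/σ² = 23/68.87² = 0.00484917.
Posterior precision = 0.00061695 + 0.00484917 = 0.00546613, giving posterior SD = 1/√0.00546613 = 13.526.
Posterior mean = (0.00061695·461.87 + 0.00484917·318.03) / 0.00546613 = 334.265.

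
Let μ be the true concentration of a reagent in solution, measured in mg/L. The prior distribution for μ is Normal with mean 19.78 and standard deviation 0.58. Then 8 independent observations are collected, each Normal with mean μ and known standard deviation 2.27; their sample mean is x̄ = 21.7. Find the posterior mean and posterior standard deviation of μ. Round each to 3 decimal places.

Posterior mean ≈ 20.439; posterior SD ≈ 0.470

Prior precision 1/τ₀² = 1/0.58² = 2.97265; data precision n/σ² = 8/2.27² = 1.55252.
Posterior precision = 2.97265 + 1.55252 = 4.52518, giving posterior SD = 1/√4.52518 = 0.470.
Posterior mean = (2.97265·19.78 + 1.55252·21.7) / 4.52518 = 20.439.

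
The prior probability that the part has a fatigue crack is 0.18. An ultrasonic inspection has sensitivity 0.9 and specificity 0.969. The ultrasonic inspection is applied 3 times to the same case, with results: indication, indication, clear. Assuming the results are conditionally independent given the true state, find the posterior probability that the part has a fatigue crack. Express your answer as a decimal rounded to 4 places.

Let H be the event that the part has a fatigue crack; start with P(H) = 0.18. P('indication'|H) = 0.9, P('indication'|¬H) = 0.031.
Update on result 1 ('indication'): P(H) ← 0.9·0.1800 / (0.9·0.1800 + 0.031·0.8200) = 0.16200/0.18742 = 0.8644.
Update on result 2 ('indication'): P(H) ← 0.9·0.8644 / (0.9·0.8644 + 0.031·0.1356) = 0.77793/0.78214 = 0.9946.
Update on result 3 ('clear'): P(H) ← 0.1·0.9946 / (0.1·0.9946 + 0.969·0.0054) = 0.099462/0.10467 = 0.9502.

Posterior P(H) ≈ 0.9502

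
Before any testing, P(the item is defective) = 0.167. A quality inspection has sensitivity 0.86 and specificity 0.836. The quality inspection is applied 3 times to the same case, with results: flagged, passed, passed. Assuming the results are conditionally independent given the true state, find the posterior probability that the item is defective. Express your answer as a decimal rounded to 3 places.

Posterior P(H) ≈ 0.029

Let H be the event that the item is defective; start with P(H) = 0.167. P('flagged'|H) = 0.86, P('flagged'|¬H) = 0.164.
Update on result 1 ('flagged'): P(H) ← 0.86·0.1670 / (0.86·0.1670 + 0.164·0.8330) = 0.14362/0.28023 = 0.5125.
Update on result 2 ('passed'): P(H) ← 0.14·0.5125 / (0.14·0.5125 + 0.836·0.4875) = 0.071751/0.47930 = 0.1497.
Update on result 3 ('passed'): P(H) ← 0.14·0.1497 / (0.14·0.1497 + 0.836·0.8503) = 0.020958/0.73181 = 0.0286.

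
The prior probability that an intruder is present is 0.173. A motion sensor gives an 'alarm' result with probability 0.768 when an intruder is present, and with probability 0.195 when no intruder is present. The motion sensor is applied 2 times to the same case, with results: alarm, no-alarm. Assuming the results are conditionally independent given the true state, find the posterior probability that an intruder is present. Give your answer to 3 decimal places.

With H the event that an intruder is present, the joint likelihood of the observed sequence is P(data|H) = 0.768·0.232 = 0.17818 and P(data|¬H) = 0.195·0.805 = 0.15698.
Bayes: P(H|data) = 0.173·0.17818 / (0.173·0.17818 + 0.827·0.15698) = 0.030824/0.16064 = 0.1919.

Posterior P(H) ≈ 0.192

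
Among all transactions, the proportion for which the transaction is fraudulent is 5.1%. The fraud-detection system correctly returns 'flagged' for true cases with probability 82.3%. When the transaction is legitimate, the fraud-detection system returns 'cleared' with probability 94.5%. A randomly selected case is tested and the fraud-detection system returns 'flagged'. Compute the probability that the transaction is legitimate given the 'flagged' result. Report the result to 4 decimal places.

P(¬H | E) ≈ 0.5543

Let H be the event that the transaction is fraudulent. P(H) = 0.051, so P(¬H) = 0.949. With E the 'flagged' result, P(E|H) = 0.823 and P(E|¬H) = 0.055.
P(E) = 0.823·0.051 + 0.055·0.949 = 0.041973 + 0.052195 = 0.094168.
By Bayes' theorem, P(H|E) = 0.041973 / 0.094168 = 0.4457. Hence P(¬H|E) = 1 − 0.4457 = 0.5543.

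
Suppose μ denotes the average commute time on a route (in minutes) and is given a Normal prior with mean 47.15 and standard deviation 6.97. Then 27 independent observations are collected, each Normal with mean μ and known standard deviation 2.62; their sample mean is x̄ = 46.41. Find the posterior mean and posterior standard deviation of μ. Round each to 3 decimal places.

With known σ, the Normal prior is conjugate. Weight on the data is w = (n/σ²)/(n/σ² + 1/τ₀²) = 3.93334/(3.93334+0.0205842) = 0.99479.
Posterior mean = w·x̄ + (1−w)·μ₀ = 0.99479·46.41 + 0.0052060·47.15 = 46.414. Posterior variance = 1/(3.93334+0.0205842) = 0.252913, so SD = 0.503.

Posterior mean ≈ 46.414; posterior SD ≈ 0.503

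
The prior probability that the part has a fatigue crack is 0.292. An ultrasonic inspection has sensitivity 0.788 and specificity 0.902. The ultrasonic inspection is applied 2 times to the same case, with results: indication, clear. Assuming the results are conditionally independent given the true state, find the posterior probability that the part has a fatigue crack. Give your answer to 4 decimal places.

With H the event that the part has a fatigue crack, the joint likelihood of the observed sequence is P(data|H) = 0.788·0.212 = 0.16706 and P(data|¬H) = 0.098·0.902 = 0.088396.
Bayes: P(H|data) = 0.292·0.16706 / (0.292·0.16706 + 0.708·0.088396) = 0.048780/0.11136 = 0.4380.

Posterior P(H) ≈ 0.4380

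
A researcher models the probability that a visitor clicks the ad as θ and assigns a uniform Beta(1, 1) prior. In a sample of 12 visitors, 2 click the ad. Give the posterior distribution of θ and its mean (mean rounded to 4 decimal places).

Posterior: Beta(3, 11); mean ≈ 0.2143

The binomial likelihood is conjugate to the Beta prior: with 2 successes and 10 failures, the posterior is Beta(1+2, 1+10) = Beta(3, 11).
E[θ | data] = 3/(3+11) = 0.2143.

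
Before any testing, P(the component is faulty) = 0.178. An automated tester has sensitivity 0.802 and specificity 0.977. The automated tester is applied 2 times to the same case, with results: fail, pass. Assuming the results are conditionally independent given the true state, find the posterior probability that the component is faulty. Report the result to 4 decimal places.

With H the event that the component is faulty, the joint likelihood of the observed sequence is P(data|H) = 0.802·0.198 = 0.15880 and P(data|¬H) = 0.023·0.977 = 0.022471.
Bayes: P(H|data) = 0.178·0.15880 / (0.178·0.15880 + 0.822·0.022471) = 0.028266/0.046737 = 0.6048.

Posterior P(H) ≈ 0.6048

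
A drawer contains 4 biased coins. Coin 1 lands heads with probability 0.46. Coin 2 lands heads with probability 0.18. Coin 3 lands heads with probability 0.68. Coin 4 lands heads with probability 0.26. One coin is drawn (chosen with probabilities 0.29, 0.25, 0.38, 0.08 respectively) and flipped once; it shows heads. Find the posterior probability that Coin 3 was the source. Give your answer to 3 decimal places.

Tabulate prior·likelihood by source: [1] prior 0.29, lik 0.46, product 0.1334; [2] prior 0.25, lik 0.18, product 0.04500; [3] prior 0.38, lik 0.68, product 0.2584; [4] prior 0.08, lik 0.26, product 0.02080.
Normalizing constant = 0.45760; the posterior for Coin 3 is its product over the sum, 0.2584/0.45760 = 0.565.

Posterior probability ≈ 0.565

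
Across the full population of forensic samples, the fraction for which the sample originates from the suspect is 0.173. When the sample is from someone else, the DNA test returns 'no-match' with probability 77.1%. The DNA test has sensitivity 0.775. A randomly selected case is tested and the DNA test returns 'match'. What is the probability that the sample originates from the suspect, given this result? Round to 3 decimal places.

Write H for 'the sample originates from the suspect'. Prior odds H:¬H = 0.173/0.827 = 0.20919. For the 'match' outcome, the likelihood ratio is 0.775/0.229 = 3.3843.
Posterior odds = 0.20919 × 3.3843 = 0.70796, so P(H|E) = 0.70796/(1+0.70796) = 0.415.

P(H | E) ≈ 0.415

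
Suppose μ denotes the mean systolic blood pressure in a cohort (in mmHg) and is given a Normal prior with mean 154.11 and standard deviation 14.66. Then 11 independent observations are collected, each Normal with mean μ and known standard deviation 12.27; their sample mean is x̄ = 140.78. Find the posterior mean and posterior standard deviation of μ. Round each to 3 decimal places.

Posterior mean ≈ 141.578; posterior SD ≈ 3.587

Prior precision 1/τ₀² = 1/14.66² = 0.00465299; data precision n/σ² = 11/12.27² = 0.0730640.
Posterior precision = 0.00465299 + 0.0730640 = 0.0777170, giving posterior SD = 1/√0.0777170 = 3.587.
Posterior mean = (0.00465299·154.11 + 0.0730640·140.78) / 0.0777170 = 141.578.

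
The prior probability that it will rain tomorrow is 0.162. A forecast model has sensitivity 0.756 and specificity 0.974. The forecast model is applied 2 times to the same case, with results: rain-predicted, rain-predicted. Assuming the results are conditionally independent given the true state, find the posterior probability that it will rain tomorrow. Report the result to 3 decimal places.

Posterior P(H) ≈ 0.994

Let H be the event that it will rain tomorrow; start with P(H) = 0.162. P('rain-predicted'|H) = 0.756, P('rain-predicted'|¬H) = 0.026.
Update on result 1 ('rain-predicted'): P(H) ← 0.756·0.1620 / (0.756·0.1620 + 0.026·0.8380) = 0.12247/0.14426 = 0.8490.
Update on result 2 ('rain-predicted'): P(H) ← 0.756·0.8490 / (0.756·0.8490 + 0.026·0.1510) = 0.64182/0.64575 = 0.9939.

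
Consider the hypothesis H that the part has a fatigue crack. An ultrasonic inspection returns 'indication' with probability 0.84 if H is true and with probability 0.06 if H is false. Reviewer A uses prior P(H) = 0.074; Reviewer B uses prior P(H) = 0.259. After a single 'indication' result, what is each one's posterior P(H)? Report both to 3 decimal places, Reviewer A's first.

P('+'|H) = 0.84, P('+'|¬H) = 0.06.
Reviewer A: numerator 0.84·0.074 = 0.062160; evidence = 0.062160+0.06·0.926 = 0.11772; posterior = 0.528.
Reviewer B: numerator 0.84·0.259 = 0.21756; evidence = 0.21756+0.06·0.741 = 0.26202; posterior = 0.830.

Reviewer A: 0.528; Reviewer B: 0.830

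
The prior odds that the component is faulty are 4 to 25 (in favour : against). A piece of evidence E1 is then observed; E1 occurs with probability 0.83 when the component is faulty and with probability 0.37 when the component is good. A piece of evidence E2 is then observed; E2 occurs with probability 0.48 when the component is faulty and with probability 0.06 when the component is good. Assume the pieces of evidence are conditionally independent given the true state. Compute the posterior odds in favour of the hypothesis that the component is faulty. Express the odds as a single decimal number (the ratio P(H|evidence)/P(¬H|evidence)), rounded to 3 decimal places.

Prior odds = 4/25 = 0.16000. In log-odds, ln(0.16000) = -1.8326.
Add log likelihood ratios: ln(2.2432) + ln(8.0000) = 2.8874.
Posterior log-odds = 1.0548, so posterior odds = exp(1.0548) = 2.8714.

Posterior odds ≈ 2.871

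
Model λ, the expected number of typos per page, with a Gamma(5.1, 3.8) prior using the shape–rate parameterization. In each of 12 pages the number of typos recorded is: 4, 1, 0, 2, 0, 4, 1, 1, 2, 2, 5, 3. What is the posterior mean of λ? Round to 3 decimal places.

Posterior mean ≈ 1.905

Total count ∑xᵢ = 25 over n = 12 pages.
Gamma is conjugate to the Poisson likelihood: posterior is Gamma(shape = 5.1+25 = 30.1, rate = 3.8+12 = 15.8).
Posterior mean = shape/rate = 30.1/15.8 = 1.905.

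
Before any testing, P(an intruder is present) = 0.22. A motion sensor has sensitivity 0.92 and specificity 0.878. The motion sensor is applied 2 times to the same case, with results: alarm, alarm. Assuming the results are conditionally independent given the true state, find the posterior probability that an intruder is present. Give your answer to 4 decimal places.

Let H be the event that an intruder is present; start with P(H) = 0.22. P('alarm'|H) = 0.92, P('alarm'|¬H) = 0.122.
Update on result 1 ('alarm'): P(H) ← 0.92·0.2200 / (0.92·0.2200 + 0.122·0.7800) = 0.20240/0.29756 = 0.6802.
Update on result 2 ('alarm'): P(H) ← 0.92·0.6802 / (0.92·0.6802 + 0.122·0.3198) = 0.62578/0.66480 = 0.9413.

Posterior P(H) ≈ 0.9413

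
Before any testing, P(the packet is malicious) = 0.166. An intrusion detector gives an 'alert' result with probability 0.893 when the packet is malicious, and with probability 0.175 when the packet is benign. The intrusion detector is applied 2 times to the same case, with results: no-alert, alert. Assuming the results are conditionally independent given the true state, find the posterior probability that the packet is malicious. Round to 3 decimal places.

Let H be the event that the packet is malicious; start with P(H) = 0.166. P('alert'|H) = 0.893, P('alert'|¬H) = 0.175.
Update on result 1 ('no-alert'): P(H) ← 0.107·0.1660 / (0.107·0.1660 + 0.825·0.8340) = 0.017762/0.70581 = 0.0252.
Update on result 2 ('alert'): P(H) ← 0.893·0.0252 / (0.893·0.0252 + 0.175·0.9748) = 0.022473/0.19307 = 0.1164.

Posterior P(H) ≈ 0.116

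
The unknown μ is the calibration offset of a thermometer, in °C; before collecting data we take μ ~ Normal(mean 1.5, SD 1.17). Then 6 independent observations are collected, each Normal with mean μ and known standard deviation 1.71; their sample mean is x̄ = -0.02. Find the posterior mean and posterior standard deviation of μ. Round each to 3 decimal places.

Posterior mean ≈ 0.379; posterior SD ≈ 0.599

With known σ, the Normal prior is conjugate. Weight on the data is w = (n/σ²)/(n/σ² + 1/τ₀²) = 2.05191/(2.05191+0.730514) = 0.73745.
Posterior mean = w·x̄ + (1−w)·μ₀ = 0.73745·-0.02 + 0.26255·1.5 = 0.379. Posterior variance = 1/(2.05191+0.730514) = 0.359398, so SD = 0.599.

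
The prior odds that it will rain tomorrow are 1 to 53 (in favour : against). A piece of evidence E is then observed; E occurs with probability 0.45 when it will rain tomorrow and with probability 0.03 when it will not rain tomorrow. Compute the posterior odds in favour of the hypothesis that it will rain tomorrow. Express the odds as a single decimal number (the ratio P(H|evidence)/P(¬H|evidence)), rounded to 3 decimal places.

Prior odds = 1/53 = 0.018868. In log-odds, ln(0.018868) = -3.9703.
Add log likelihood ratio: ln(15.000) = 2.7081.
Posterior log-odds = -1.2622, so posterior odds = exp(-1.2622) = 0.28302.

Posterior odds ≈ 0.283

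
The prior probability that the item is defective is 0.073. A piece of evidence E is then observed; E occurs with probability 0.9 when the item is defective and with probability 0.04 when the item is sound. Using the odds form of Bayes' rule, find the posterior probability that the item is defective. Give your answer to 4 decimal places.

Posterior probability ≈ 0.6392

Prior odds = 0.073/(1−0.073) = 0.078749.
Likelihood ratio for E = 0.9/0.04 = 22.500.
Posterior odds = prior odds × LR = 1.7718.
Posterior probability = odds/(1+odds) = 1.7718/2.7718 = 0.6392.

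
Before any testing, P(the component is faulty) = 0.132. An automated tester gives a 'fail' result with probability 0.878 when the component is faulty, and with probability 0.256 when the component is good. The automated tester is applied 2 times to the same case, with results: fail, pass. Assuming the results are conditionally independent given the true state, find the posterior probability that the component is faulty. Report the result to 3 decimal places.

Posterior P(H) ≈ 0.079

With H the event that the component is faulty, the joint likelihood of the observed sequence is P(data|H) = 0.878·0.122 = 0.10712 and P(data|¬H) = 0.256·0.744 = 0.19046.
Bayes: P(H|data) = 0.132·0.10712 / (0.132·0.10712 + 0.868·0.19046) = 0.014139/0.17946 = 0.0788.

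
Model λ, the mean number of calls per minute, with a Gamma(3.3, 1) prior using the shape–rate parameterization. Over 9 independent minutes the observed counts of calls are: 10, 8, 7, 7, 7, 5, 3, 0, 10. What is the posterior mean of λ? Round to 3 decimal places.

Total count ∑xᵢ = 57 over n = 9 minutes.
Gamma is conjugate to the Poisson likelihood: posterior is Gamma(shape = 3.3+57 = 60.3, rate = 1+9 = 10).
E[λ | data] = 60.3/10 = 6.030.

Posterior mean ≈ 6.030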